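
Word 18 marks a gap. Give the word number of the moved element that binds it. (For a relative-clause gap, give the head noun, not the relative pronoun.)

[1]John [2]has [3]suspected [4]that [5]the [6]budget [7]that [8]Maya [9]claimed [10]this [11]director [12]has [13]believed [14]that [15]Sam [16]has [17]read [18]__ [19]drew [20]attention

The gap at 18 is the object of "read", inside a relative clause.
The relative pronoun is "that" (word 7); it is bound by the head noun immediately before it.
Its filler is the head noun "budget", at word 6.

6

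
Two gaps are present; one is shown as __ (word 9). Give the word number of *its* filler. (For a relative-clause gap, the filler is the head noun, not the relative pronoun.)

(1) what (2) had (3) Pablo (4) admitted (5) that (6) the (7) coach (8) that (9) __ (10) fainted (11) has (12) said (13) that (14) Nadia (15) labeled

7

The marked gap is inside the relative clause, the subject of "fainted".
Its filler is the head noun "coach" (via "that"), at word 7.
(The other dependency links word 1 to a gap after word 15.)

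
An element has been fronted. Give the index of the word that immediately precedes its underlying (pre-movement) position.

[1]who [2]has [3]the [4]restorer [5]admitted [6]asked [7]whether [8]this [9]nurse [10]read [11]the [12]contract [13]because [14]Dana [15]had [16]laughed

The displaced element is "who" (word 1).
It is linked across 1 clause boundary (Ø).
It functions as the subject of "asked", so the gap sits immediately after word 5 ("admitted").
Base order: The restorer has admitted that who asked whether this nurse read the contract because Dana had laughed.

5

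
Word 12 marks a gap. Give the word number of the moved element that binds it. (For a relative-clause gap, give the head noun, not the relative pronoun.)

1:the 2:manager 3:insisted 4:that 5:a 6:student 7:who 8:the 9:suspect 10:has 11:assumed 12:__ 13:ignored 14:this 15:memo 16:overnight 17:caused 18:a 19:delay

6

The gap at 12 is the subject of "ignored", inside a relative clause.
The relative pronoun is "who" (word 7); it is bound by the head noun immediately before it.
Its filler is the head noun "student", at word 6.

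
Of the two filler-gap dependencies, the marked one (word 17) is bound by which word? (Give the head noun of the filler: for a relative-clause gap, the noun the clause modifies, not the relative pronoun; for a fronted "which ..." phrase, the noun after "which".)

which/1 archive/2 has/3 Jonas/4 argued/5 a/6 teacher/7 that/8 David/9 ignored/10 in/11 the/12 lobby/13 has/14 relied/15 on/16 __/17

The marked gap is the object of the preposition "on" of "relied".
Its filler is the fronted wh-phrase "which archive", at word 2.
(The other dependency links word 7 to a gap after word 10.)

2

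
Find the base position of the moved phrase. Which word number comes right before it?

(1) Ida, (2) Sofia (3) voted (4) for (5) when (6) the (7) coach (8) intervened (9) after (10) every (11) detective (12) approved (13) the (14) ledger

4

The displaced element is "Ida" (word 1).
It functions as the object of the preposition "for" of "voted", so the gap sits immediately after word 4 ("for").
Base order: Sofia voted for Ida when the coach intervened after every detective approved the ledger.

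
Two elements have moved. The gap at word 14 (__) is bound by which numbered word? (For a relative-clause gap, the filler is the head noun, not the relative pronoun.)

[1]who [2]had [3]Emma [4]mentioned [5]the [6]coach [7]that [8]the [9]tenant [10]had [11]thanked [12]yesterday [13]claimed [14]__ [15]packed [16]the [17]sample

The marked gap is the subject of "packed".
Its filler is the fronted wh-phrase "who", at word 1.
(The other dependency links word 6 to a gap after word 11.)

1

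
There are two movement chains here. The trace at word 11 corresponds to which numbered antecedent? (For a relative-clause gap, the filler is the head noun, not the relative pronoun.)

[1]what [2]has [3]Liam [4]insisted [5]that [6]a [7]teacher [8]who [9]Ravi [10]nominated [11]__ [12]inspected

7

The marked gap is inside the relative clause, the direct object of "nominated".
Its filler is the head noun "teacher" (via "who"), at word 7.
(The other dependency links word 1 to a gap after word 12.)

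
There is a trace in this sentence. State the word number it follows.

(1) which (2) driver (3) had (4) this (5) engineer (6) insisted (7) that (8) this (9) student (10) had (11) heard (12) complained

11

The displaced element is "which driver" (word 2).
It is linked across 2 clause boundaries (that → Ø).
It functions as the subject of "complained", so the gap sits immediately after word 11 ("heard").
Base order: This engineer had insisted that this student had heard that which driver complained.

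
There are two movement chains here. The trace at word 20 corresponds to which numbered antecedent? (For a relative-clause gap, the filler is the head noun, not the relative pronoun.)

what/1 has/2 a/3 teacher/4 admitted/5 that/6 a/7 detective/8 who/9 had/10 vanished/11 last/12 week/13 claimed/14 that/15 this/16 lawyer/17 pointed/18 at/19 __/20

The marked gap is the object of the preposition "at" of "pointed".
Its filler is the fronted wh-phrase "what", at word 1.
(The other dependency links word 8 to a gap after word 9.)

1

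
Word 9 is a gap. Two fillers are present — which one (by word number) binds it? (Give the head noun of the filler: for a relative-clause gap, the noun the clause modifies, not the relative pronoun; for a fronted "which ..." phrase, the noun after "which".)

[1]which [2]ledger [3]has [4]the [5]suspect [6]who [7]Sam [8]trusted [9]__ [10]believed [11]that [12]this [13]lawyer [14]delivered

The marked gap is inside the relative clause, the direct object of "trusted".
Its filler is the head noun "suspect" (via "who"), at word 5.
(The other dependency links word 2 to a gap after word 14.)

5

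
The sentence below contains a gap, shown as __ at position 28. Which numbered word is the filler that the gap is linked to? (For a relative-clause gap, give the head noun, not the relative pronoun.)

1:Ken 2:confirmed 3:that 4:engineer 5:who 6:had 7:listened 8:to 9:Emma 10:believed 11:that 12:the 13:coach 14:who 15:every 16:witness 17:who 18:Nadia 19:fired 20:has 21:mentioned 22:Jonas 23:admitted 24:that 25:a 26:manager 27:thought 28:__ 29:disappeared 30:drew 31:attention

The gap at 28 is the subject of "disappeared", inside a relative clause.
The relative pronoun is "who" (word 14); it is bound by the head noun immediately before it.
Its filler is the head noun "coach", at word 13.

13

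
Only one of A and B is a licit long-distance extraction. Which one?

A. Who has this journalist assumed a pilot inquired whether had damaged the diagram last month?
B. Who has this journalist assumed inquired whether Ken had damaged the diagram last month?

B

In A, the wh-phrase is extracted from inside a wh-island (introduced by "whether"), which blocks movement.
In B, the extraction path crosses only that-complement boundaries, which are transparent.
So B is grammatical.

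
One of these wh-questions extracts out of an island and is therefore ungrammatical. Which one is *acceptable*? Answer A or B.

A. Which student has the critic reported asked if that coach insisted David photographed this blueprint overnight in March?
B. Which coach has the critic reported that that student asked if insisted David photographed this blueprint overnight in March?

In B, the wh-phrase is extracted from inside a wh-island (introduced by "if"), which blocks movement.
In A, the extraction path crosses only that-complement boundaries, which are transparent.
So A is grammatical.

A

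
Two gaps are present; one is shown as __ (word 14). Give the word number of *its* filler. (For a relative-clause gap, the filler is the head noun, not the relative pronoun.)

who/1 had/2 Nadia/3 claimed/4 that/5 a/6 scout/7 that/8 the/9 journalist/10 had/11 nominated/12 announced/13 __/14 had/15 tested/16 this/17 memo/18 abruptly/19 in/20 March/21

1

The marked gap is the subject of "tested".
Its filler is the fronted wh-phrase "who", at word 1.
(The other dependency links word 7 to a gap after word 12.)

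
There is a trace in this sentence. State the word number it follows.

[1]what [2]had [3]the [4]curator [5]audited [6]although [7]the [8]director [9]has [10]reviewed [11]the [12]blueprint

5

The displaced element is "what" (word 1).
It functions as the direct object of "audited", so the gap sits immediately after word 5 ("audited").
Base order: The curator had audited what although the director has reviewed the blueprint.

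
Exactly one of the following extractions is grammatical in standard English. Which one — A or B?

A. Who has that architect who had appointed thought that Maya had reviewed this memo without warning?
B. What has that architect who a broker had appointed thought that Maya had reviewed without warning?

In A, the wh-phrase is extracted from inside a complex-NP island (relative clause) (introduced by "who"), which blocks movement.
In B, the extraction path crosses only that-complement boundaries, which are transparent.
So B is grammatical.

B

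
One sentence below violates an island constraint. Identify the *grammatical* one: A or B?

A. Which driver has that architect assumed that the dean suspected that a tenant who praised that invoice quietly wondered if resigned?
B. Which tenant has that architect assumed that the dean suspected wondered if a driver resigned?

In A, the wh-phrase is extracted from inside a wh-island (introduced by "if"), which blocks movement.
In B, the extraction path crosses only that-complement boundaries, which are transparent.
So B is grammatical.

B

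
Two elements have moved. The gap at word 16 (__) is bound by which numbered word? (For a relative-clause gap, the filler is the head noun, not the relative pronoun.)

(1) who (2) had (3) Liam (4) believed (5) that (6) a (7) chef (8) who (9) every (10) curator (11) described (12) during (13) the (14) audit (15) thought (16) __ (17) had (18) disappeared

1

The marked gap is the subject of "disappeared".
Its filler is the fronted wh-phrase "who", at word 1.
(The other dependency links word 7 to a gap after word 11.)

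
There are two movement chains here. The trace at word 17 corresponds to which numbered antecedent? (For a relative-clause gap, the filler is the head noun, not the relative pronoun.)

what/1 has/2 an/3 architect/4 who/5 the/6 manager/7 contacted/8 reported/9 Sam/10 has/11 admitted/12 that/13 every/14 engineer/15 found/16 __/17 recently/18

1

The marked gap is the direct object of "found".
Its filler is the fronted wh-phrase "what", at word 1.
(The other dependency links word 4 to a gap after word 8.)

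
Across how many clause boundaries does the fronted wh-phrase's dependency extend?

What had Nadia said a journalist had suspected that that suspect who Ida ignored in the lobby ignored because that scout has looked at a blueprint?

2

"what" is extracted from the object of "ignored".
Boundaries crossed, outermost first: [Ø], [that] — 2 in total.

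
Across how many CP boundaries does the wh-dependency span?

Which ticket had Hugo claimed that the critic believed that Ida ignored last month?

2

"which ticket" is extracted from the object of "ignored".
Boundaries crossed, outermost first: [that], [that] — 2 in total.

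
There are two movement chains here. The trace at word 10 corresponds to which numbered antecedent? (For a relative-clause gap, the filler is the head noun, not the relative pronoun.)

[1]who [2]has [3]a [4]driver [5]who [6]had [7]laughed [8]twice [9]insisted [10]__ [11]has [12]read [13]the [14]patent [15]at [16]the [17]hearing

The marked gap is the subject of "read".
Its filler is the fronted wh-phrase "who", at word 1.
(The other dependency links word 4 to a gap after word 5.)

1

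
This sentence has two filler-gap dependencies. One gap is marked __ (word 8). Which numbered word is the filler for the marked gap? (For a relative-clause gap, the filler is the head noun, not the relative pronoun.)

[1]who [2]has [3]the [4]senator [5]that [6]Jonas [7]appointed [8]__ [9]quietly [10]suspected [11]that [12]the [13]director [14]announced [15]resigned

The marked gap is inside the relative clause, the direct object of "appointed".
Its filler is the head noun "senator" (via "that"), at word 4.
(The other dependency links word 1 to a gap after word 14.)

4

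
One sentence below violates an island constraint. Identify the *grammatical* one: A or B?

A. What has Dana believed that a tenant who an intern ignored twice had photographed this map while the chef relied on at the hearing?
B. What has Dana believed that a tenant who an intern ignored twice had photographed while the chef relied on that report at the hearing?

In A, the wh-phrase is extracted from inside an adjunct island (introduced by "while"), which blocks movement.
In B, the extraction path crosses only that-complement boundaries, which are transparent.
So B is grammatical.

B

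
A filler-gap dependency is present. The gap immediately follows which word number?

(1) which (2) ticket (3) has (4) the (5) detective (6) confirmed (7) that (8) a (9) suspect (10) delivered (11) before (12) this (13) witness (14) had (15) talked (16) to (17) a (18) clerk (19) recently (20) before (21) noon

The displaced element is "which ticket" (word 2).
It is linked across 1 clause boundary (that).
It functions as the direct object of "delivered", so the gap sits immediately after word 10 ("delivered").
Base order: The detective has confirmed that a suspect delivered which ticket before this witness had talked to a clerk recently before noon.

10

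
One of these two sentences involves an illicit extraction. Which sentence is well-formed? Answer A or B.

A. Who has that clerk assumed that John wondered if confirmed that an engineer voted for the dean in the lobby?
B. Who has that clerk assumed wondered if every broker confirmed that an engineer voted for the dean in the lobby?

In A, the wh-phrase is extracted from inside a wh-island (introduced by "if"), which blocks movement.
In B, the extraction path crosses only that-complement boundaries, which are transparent.
So B is grammatical.

B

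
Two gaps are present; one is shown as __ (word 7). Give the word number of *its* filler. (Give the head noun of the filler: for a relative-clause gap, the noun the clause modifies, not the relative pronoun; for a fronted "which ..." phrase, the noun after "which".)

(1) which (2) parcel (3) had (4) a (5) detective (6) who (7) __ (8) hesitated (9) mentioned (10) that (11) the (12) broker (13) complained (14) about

5

The marked gap is inside the relative clause, the subject of "hesitated".
Its filler is the head noun "detective" (via "who"), at word 5.
(The other dependency links word 2 to a gap after word 14.)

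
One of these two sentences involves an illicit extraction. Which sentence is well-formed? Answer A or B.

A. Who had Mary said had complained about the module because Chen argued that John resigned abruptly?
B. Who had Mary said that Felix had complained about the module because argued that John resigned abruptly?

A

In B, the wh-phrase is extracted from inside an adjunct island (introduced by "because"), which blocks movement.
In A, the extraction path crosses only that-complement boundaries, which are transparent.
So A is grammatical.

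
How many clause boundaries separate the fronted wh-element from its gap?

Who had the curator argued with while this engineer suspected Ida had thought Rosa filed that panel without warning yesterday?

"who" originates inside the matrix clause — no clause boundary is crossed.

0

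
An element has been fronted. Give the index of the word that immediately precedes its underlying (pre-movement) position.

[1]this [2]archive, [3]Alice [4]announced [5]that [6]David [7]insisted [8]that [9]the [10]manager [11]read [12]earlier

11

The displaced element is "this archive" (word 2).
It is linked across 2 clause boundaries (that → that).
It functions as the direct object of "read", so the gap sits immediately after word 11 ("read").
Base order: Alice announced that David insisted that the manager read this archive earlier.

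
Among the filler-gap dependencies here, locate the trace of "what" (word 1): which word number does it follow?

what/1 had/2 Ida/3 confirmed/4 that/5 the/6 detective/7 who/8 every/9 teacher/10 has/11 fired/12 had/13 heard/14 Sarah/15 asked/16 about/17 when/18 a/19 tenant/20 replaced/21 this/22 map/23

The displaced element is "what" (word 1).
It is linked across 2 clause boundaries (that → Ø).
It functions as the object of the preposition "about" of "asked", so the gap sits immediately after word 17 ("about").
Base order: Ida had confirmed that the detective who every teacher has fired had heard Sarah asked about what when a tenant replaced this map.

17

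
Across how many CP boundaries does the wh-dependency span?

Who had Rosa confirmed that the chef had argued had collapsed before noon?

"who" is extracted from the subject of "collapsed".
Boundaries crossed, outermost first: [that], [Ø] — 2 in total.

2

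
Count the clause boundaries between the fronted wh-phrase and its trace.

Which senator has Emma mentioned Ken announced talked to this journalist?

2

"which senator" is extracted from the subject of "talked".
Boundaries crossed, outermost first: [Ø], [Ø] — 2 in total.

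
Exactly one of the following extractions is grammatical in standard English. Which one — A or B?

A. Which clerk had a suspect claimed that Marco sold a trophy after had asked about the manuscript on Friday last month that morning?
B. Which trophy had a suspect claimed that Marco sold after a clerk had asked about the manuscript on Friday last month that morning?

In A, the wh-phrase is extracted from inside an adjunct island (introduced by "after"), which blocks movement.
In B, the extraction path crosses only that-complement boundaries, which are transparent.
So B is grammatical.

B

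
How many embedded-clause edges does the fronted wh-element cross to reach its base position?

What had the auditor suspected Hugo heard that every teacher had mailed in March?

2

"what" is extracted from the object of "mailed".
Boundaries crossed, outermost first: [Ø], [that] — 2 in total.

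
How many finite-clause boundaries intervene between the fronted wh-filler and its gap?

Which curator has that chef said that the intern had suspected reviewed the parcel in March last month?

"which curator" is extracted from the subject of "reviewed".
Boundaries crossed, outermost first: [that], [Ø] — 2 in total.

2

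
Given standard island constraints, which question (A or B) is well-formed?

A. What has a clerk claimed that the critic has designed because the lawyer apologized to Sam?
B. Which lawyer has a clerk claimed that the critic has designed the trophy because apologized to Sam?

A

In B, the wh-phrase is extracted from inside an adjunct island (introduced by "because"), which blocks movement.
In A, the extraction path crosses only that-complement boundaries, which are transparent.
So A is grammatical.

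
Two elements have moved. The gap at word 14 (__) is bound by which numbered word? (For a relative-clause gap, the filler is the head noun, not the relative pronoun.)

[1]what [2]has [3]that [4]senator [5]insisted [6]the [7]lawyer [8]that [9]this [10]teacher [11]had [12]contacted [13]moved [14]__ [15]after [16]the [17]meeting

1

The marked gap is the direct object of "moved".
Its filler is the fronted wh-phrase "what", at word 1.
(The other dependency links word 7 to a gap after word 12.)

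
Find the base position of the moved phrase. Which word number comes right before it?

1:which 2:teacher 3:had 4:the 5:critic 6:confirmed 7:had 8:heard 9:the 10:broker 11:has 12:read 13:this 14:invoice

The displaced element is "which teacher" (word 2).
It is linked across 1 clause boundary (Ø).
It functions as the subject of "heard", so the gap sits immediately after word 6 ("confirmed").
Base order: The critic had confirmed which teacher had heard the broker has read this invoice.

6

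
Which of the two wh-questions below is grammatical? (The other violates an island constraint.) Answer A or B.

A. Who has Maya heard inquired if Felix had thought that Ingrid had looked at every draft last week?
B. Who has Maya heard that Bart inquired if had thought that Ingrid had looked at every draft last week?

A

In B, the wh-phrase is extracted from inside a wh-island (introduced by "if"), which blocks movement.
In A, the extraction path crosses only that-complement boundaries, which are transparent.
So A is grammatical.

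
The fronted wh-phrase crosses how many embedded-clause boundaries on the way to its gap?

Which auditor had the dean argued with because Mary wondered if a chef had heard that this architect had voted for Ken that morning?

0

"which auditor" originates inside the matrix clause — no clause boundary is crossed.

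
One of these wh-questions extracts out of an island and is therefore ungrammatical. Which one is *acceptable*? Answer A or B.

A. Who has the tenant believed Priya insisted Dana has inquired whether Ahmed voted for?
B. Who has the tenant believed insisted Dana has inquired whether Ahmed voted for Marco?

In A, the wh-phrase is extracted from inside a wh-island (introduced by "whether"), which blocks movement.
In B, the extraction path crosses only that-complement boundaries, which are transparent.
So B is grammatical.

B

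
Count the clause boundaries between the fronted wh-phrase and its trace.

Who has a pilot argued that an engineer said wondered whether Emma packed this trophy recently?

2

"who" is extracted from the subject of "wondered".
Boundaries crossed, outermost first: [that], [Ø] — 2 in total.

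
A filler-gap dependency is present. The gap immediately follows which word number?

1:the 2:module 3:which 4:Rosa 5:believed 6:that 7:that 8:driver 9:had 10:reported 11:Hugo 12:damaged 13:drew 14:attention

The displaced element is "the module" (word 2).
It is linked across 2 clause boundaries (that → Ø).
It functions as the direct object of "damaged", so the gap sits immediately after word 12 ("damaged").
Base order: Rosa believed that that driver had reported Hugo damaged the module.

12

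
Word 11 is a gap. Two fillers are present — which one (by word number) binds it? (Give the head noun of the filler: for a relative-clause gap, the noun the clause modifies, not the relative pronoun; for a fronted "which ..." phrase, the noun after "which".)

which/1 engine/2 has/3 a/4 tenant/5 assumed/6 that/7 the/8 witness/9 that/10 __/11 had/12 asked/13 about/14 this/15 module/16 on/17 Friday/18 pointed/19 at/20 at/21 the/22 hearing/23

9

The marked gap is inside the relative clause, the subject of "asked".
Its filler is the head noun "witness" (via "that"), at word 9.
(The other dependency links word 2 to a gap after word 20.)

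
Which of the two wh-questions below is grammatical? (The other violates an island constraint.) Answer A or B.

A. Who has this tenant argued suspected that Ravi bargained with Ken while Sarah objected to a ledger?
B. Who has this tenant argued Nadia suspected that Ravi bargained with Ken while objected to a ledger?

In B, the wh-phrase is extracted from inside an adjunct island (introduced by "while"), which blocks movement.
In A, the extraction path crosses only that-complement boundaries, which are transparent.
So A is grammatical.

A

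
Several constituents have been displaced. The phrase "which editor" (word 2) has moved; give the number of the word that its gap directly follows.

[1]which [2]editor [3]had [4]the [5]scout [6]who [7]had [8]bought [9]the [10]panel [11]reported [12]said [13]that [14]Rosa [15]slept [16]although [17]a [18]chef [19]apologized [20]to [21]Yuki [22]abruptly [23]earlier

The displaced element is "which editor" (word 2).
It is linked across 1 clause boundary (Ø).
It functions as the subject of "said", so the gap sits immediately after word 11 ("reported").
Base order: The scout who had bought the panel had reported that which editor said that Rosa slept although a chef apologized to Yuki abruptly earlier.

11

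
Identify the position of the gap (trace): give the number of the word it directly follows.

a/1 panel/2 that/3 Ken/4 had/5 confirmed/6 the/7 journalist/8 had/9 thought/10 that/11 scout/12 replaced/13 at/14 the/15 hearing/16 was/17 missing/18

13

The displaced element is "a panel" (word 2).
It is linked across 2 clause boundaries (Ø → Ø).
It functions as the direct object of "replaced", so the gap sits immediately after word 13 ("replaced").
Base order: Ken had confirmed the journalist had thought that scout replaced a panel at the hearing.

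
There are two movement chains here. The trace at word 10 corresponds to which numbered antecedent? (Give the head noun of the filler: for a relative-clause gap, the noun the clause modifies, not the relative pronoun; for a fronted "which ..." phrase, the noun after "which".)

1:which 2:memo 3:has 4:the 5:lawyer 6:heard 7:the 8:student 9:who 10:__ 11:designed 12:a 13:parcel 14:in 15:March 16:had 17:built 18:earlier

8

The marked gap is inside the relative clause, the subject of "designed".
Its filler is the head noun "student" (via "who"), at word 8.
(The other dependency links word 2 to a gap after word 17.)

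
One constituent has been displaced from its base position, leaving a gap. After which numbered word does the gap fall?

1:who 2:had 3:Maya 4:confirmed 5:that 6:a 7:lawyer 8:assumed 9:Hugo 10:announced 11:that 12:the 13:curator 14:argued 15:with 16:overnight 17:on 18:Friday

15

The displaced element is "who" (word 1).
It is linked across 3 clause boundaries (that → Ø → that).
It functions as the object of the preposition "with" of "argued", so the gap sits immediately after word 15 ("with").
Base order: Maya had confirmed that a lawyer assumed Hugo announced that the curator argued with who overnight on Friday.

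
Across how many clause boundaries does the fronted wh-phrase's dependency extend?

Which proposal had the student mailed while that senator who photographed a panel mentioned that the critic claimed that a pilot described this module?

"which proposal" originates inside the matrix clause — no clause boundary is crossed.

0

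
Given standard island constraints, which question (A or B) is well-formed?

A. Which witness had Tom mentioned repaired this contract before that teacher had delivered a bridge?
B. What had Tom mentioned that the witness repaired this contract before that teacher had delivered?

A

In B, the wh-phrase is extracted from inside an adjunct island (introduced by "before"), which blocks movement.
In A, the extraction path crosses only that-complement boundaries, which are transparent.
So A is grammatical.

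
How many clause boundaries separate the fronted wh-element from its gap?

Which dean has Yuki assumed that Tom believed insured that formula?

"which dean" is extracted from the subject of "insured".
Boundaries crossed, outermost first: [that], [Ø] — 2 in total.

2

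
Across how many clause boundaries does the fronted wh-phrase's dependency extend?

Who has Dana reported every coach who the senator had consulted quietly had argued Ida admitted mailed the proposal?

"who" is extracted from the subject of "mailed".
Boundaries crossed, outermost first: [Ø], [Ø], [Ø] — 3 in total.

3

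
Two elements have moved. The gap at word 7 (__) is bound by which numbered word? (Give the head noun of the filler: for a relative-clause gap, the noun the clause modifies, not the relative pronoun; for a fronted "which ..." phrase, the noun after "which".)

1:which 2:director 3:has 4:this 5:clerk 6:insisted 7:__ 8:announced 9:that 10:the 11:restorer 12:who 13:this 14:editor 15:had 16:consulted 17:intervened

2

The marked gap is the subject of "announced".
Its filler is the fronted wh-phrase "which director", at word 2.
(The other dependency links word 11 to a gap after word 16.)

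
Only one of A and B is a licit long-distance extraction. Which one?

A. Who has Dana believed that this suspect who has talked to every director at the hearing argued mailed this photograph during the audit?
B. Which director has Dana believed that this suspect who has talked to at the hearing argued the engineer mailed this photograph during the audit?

A

In B, the wh-phrase is extracted from inside a complex-NP island (relative clause) (introduced by "who"), which blocks movement.
In A, the extraction path crosses only that-complement boundaries, which are transparent.
So A is grammatical.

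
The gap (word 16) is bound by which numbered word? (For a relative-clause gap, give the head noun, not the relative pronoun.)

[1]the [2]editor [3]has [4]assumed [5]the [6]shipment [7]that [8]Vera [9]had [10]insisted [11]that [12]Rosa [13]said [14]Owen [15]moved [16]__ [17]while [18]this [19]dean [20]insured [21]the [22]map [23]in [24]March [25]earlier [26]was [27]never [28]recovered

The gap at 16 is the object of "moved", inside a relative clause.
The relative pronoun is "that" (word 7); it is bound by the head noun immediately before it.
Its filler is the head noun "shipment", at word 6.

6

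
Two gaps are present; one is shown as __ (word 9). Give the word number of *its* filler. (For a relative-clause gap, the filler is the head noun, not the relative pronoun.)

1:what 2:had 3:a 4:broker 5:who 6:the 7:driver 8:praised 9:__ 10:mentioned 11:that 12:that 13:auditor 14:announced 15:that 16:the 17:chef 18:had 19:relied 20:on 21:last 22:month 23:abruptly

The marked gap is inside the relative clause, the direct object of "praised".
Its filler is the head noun "broker" (via "who"), at word 4.
(The other dependency links word 1 to a gap after word 20.)

4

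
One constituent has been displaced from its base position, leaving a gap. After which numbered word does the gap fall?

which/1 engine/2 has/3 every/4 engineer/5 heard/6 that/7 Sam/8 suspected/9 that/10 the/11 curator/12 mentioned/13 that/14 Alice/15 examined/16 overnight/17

16

The displaced element is "which engine" (word 2).
It is linked across 3 clause boundaries (that → that → that).
It functions as the direct object of "examined", so the gap sits immediately after word 16 ("examined").
Base order: Every engineer has heard that Sam suspected that the curator mentioned that Alice examined which engine overnight.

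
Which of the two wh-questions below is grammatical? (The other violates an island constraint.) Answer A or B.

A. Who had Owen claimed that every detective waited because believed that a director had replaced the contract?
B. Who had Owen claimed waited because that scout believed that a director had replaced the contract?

In A, the wh-phrase is extracted from inside an adjunct island (introduced by "because"), which blocks movement.
In B, the extraction path crosses only that-complement boundaries, which are transparent.
So B is grammatical.

B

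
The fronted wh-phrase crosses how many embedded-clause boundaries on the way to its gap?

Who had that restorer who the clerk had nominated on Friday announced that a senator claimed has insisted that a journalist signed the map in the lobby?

2

"who" is extracted from the subject of "insisted".
Boundaries crossed, outermost first: [that], [Ø] — 2 in total.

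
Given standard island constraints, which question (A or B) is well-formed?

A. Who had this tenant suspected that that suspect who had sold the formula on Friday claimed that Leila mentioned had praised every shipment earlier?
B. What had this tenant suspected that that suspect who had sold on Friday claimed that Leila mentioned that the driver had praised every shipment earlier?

In B, the wh-phrase is extracted from inside a complex-NP island (relative clause) (introduced by "who"), which blocks movement.
In A, the extraction path crosses only that-complement boundaries, which are transparent.
So A is grammatical.

A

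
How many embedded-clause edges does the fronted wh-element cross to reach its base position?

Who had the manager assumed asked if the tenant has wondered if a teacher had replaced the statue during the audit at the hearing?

"who" is extracted from the subject of "asked".
Boundaries crossed, outermost first: [Ø] — 1 in total.

1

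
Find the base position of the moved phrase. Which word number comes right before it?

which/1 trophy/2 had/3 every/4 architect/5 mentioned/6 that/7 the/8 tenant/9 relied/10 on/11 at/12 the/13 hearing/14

11

The displaced element is "which trophy" (word 2).
It is linked across 1 clause boundary (that).
It functions as the object of the preposition "on" of "relied", so the gap sits immediately after word 11 ("on").
Base order: Every architect had mentioned that the tenant relied on which trophy at the hearing.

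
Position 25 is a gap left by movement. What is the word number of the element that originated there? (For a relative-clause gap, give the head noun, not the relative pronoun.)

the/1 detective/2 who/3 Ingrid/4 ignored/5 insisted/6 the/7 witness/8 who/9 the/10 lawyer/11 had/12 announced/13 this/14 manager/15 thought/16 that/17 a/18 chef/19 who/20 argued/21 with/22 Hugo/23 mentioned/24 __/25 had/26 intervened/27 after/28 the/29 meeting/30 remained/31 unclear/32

8

The gap at 25 is the subject of "intervened", inside a relative clause.
The relative pronoun is "who" (word 9); it is bound by the head noun immediately before it.
Its filler is the head noun "witness", at word 8.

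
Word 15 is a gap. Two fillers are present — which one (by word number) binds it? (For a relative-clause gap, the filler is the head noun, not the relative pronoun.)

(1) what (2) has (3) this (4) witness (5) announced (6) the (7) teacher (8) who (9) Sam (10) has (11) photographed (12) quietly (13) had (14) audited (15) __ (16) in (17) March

The marked gap is the direct object of "audited".
Its filler is the fronted wh-phrase "what", at word 1.
(The other dependency links word 7 to a gap after word 11.)

1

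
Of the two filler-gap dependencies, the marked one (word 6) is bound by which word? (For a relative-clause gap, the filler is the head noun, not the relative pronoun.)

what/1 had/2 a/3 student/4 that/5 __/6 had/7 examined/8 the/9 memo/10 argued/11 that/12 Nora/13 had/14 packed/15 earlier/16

The marked gap is inside the relative clause, the subject of "examined".
Its filler is the head noun "student" (via "that"), at word 4.
(The other dependency links word 1 to a gap after word 15.)

4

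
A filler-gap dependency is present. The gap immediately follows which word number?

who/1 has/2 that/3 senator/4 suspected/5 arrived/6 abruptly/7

The displaced element is "who" (word 1).
It is linked across 1 clause boundary (Ø).
It functions as the subject of "arrived", so the gap sits immediately after word 5 ("suspected").
Base order: That senator has suspected that who arrived abruptly.

5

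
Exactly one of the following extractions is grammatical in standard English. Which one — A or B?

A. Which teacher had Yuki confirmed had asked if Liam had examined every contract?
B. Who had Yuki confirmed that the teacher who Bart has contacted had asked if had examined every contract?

In B, the wh-phrase is extracted from inside a wh-island (introduced by "if"), which blocks movement.
In A, the extraction path crosses only that-complement boundaries, which are transparent.
So A is grammatical.

A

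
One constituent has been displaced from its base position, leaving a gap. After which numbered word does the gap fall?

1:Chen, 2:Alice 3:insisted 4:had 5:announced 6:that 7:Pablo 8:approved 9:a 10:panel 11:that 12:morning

3

The displaced element is "Chen" (word 1).
It is linked across 1 clause boundary (Ø).
It functions as the subject of "announced", so the gap sits immediately after word 3 ("insisted").
Base order: Alice insisted Chen had announced that Pablo approved a panel that morning.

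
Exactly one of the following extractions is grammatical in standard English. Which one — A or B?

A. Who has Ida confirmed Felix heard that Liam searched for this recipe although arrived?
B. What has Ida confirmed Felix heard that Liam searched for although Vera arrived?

B

In A, the wh-phrase is extracted from inside an adjunct island (introduced by "although"), which blocks movement.
In B, the extraction path crosses only that-complement boundaries, which are transparent.
So B is grammatical.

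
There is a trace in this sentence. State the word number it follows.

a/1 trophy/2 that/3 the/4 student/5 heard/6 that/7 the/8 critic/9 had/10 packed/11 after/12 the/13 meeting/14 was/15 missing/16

11

The displaced element is "a trophy" (word 2).
It is linked across 1 clause boundary (that).
It functions as the direct object of "packed", so the gap sits immediately after word 11 ("packed").
Base order: The student heard that the critic had packed a trophy after the meeting.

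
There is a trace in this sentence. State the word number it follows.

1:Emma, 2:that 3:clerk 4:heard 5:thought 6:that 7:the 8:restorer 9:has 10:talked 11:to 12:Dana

The displaced element is "Emma" (word 1).
It is linked across 1 clause boundary (Ø).
It functions as the subject of "thought", so the gap sits immediately after word 4 ("heard").
Base order: That clerk heard Emma thought that the restorer has talked to Dana.

4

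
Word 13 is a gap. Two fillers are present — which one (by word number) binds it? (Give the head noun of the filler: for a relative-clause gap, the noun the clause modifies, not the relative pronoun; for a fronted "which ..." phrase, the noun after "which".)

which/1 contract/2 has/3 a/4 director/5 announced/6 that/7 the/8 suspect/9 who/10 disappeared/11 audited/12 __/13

2

The marked gap is the direct object of "audited".
Its filler is the fronted wh-phrase "which contract", at word 2.
(The other dependency links word 9 to a gap after word 10.)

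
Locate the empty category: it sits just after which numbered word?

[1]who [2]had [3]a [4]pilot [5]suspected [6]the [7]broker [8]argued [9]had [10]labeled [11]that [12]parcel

8

The displaced element is "who" (word 1).
It is linked across 2 clause boundaries (Ø → Ø).
It functions as the subject of "labeled", so the gap sits immediately after word 8 ("argued").
Base order: A pilot had suspected the broker argued that who had labeled that parcel.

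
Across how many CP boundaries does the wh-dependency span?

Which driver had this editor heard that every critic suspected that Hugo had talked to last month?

2

"which driver" is extracted from the PP object of "talked".
Boundaries crossed, outermost first: [that], [that] — 2 in total.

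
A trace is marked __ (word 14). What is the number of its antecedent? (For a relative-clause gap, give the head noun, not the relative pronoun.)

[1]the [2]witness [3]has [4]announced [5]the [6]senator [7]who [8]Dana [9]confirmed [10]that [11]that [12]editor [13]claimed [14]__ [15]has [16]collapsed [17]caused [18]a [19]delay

The gap at 14 is the subject of "collapsed", inside a relative clause.
The relative pronoun is "who" (word 7); it is bound by the head noun immediately before it.
Its filler is the head noun "senator", at word 6.

6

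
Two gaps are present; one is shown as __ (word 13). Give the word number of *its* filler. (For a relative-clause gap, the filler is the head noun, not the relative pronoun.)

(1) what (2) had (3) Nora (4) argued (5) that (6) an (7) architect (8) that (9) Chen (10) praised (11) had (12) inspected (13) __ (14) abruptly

The marked gap is the direct object of "inspected".
Its filler is the fronted wh-phrase "what", at word 1.
(The other dependency links word 7 to a gap after word 10.)

1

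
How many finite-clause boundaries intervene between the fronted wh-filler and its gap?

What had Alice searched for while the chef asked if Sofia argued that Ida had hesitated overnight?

"what" originates inside the matrix clause — no clause boundary is crossed.

0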